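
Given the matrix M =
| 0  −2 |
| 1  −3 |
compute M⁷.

[[126, −254], [127, −255]]

tr M = −3 and det M = 2, so the characteristic polynomial is λ² − (−3)λ + (2) with roots −2 and −1.
Eigenvectors give P = [[1, 2], [1, 1]] with P⁻¹ = [[−1, 2], [1, −1]], and M = P·diag(−2, −1)·P⁻¹.
Then M⁷ = P·diag(−128, −1)·P⁻¹ = [[−128, −2], [−128, −1]] · [[−1, 2], [1, −1]] = [[126, −254], [127, −255]].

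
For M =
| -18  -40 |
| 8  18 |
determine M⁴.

tr M = 0 and det M = -4, so the characteristic polynomial is λ² − (0)λ + (-4) with roots 2 and -2.
Eigenvectors give P = [[-2, 5], [1, -2]] with P⁻¹ = [[2, 5], [1, 2]], and M = P·diag(2, -2)·P⁻¹.
Then M⁴ = P·diag(16, 16)·P⁻¹ = [[-32, 80], [16, -32]] · [[2, 5], [1, 2]] = [[16, 0], [0, 16]].

[[16, 0], [0, 16]]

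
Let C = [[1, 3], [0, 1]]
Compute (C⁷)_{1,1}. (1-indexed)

1

C = I + N where N = [[0, 3], [0, 0]] is strictly upper-triangular, so N² = 0.
(I + N)⁷ = I + 7·N = [[1, 21], [0, 1]].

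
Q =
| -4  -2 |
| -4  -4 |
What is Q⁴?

Q² = [[24, 16], [32, 24]]
Q³ = [[-160, -112], [-224, -160]]
Q⁴ = [[1088, 768], [1536, 1088]]

[[1088, 768], [1536, 1088]]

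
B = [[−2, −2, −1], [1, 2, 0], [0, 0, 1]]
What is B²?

[[2, 0, 1], [0, 2, −1], [0, 0, 1]]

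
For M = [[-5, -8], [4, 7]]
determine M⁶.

[[-727, -1456], [728, 1457]]

tr M = 2 and det M = -3, so the characteristic polynomial is λ² − (2)λ + (-3) with roots -1 and 3.
Eigenvectors give P = [[-2, 1], [1, -1]] with P⁻¹ = [[-1, -1], [-1, -2]], and M = P·diag(-1, 3)·P⁻¹.
Then M⁶ = P·diag(1, 729)·P⁻¹ = [[-2, 729], [1, -729]] · [[-1, -1], [-1, -2]] = [[-727, -1456], [728, 1457]].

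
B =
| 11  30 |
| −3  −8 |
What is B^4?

tr B = 3 and det B = 2, so the characteristic polynomial is λ² − (3)λ + (2) with roots 1 and 2.
Eigenvectors give P = [[3, 10], [−1, −3]] with P⁻¹ = [[−3, −10], [1, 3]], and B = P·diag(1, 2)·P⁻¹.
Then B^4 = P·diag(1, 16)·P⁻¹ = [[3, 160], [−1, −48]] · [[−3, −10], [1, 3]] = [[151, 450], [−45, −134]].

[[151, 450], [−45, −134]]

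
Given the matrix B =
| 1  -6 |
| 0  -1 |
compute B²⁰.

B² = I (check: tr B = 0 and det B = -1), so B²⁰ = I since 20 is even.

[[1, 0], [0, 1]]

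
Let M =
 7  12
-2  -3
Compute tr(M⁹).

tr M = 4 and det M = 3, so the characteristic polynomial is λ² − (4)λ + (3) with roots 3 and 1.
Eigenvectors give P = [[3, 2], [-1, -1]] with P⁻¹ = [[1, 2], [-1, -3]], and M = P·diag(3, 1)·P⁻¹.
Then M⁹ = P·diag(19683, 1)·P⁻¹ = [[59049, 2], [-19683, -1]] · [[1, 2], [-1, -3]] = [[59047, 118092], [-19682, -39363]].

19684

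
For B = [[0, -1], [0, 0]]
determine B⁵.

B is strictly triangular, hence nilpotent: B² = 0, so B⁵ = 0.

[[0, 0], [0, 0]]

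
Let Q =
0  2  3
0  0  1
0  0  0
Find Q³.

[[0, 0, 0], [0, 0, 0], [0, 0, 0]]

Q is strictly triangular, hence nilpotent: Q³ = 0, so Q³ = 0.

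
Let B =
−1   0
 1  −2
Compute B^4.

[[1, 0], [−15, 16]]

tr B = −3 and det B = 2, so the characteristic polynomial is λ² − (−3)λ + (2) with roots −1 and −2.
Eigenvectors give P = [[−1, 0], [−1, 1]] with P⁻¹ = [[−1, 0], [−1, 1]], and B = P·diag(−1, −2)·P⁻¹.
Then B^4 = P·diag(1, 16)·P⁻¹ = [[−1, 0], [−1, 16]] · [[−1, 0], [−1, 1]] = [[1, 0], [−15, 16]].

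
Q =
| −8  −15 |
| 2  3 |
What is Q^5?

[[−1298, −3165], [422, 1023]]

tr Q = −5 and det Q = 6, so the characteristic polynomial is λ² − (−5)λ + (6) with roots −3 and −2.
Eigenvectors give P = [[−3, −5], [1, 2]] with P⁻¹ = [[−2, −5], [1, 3]], and Q = P·diag(−3, −2)·P⁻¹.
Then Q^5 = P·diag(−243, −32)·P⁻¹ = [[729, 160], [−243, −64]] · [[−2, −5], [1, 3]] = [[−1298, −3165], [422, 1023]].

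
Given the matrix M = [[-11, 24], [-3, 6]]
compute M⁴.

[[601, -1560], [195, -504]]

tr M = -5 and det M = 6, so the characteristic polynomial is λ² − (-5)λ + (6) with roots -3 and -2.
Eigenvectors give P = [[3, -8], [1, -3]] with P⁻¹ = [[3, -8], [1, -3]], and M = P·diag(-3, -2)·P⁻¹.
Then M⁴ = P·diag(81, 16)·P⁻¹ = [[243, -128], [81, -48]] · [[3, -8], [1, -3]] = [[601, -1560], [195, -504]].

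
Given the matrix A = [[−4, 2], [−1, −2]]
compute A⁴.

A² = [[14, −12], [6, 2]]
A³ = [[−44, 52], [−26, 8]]
A⁴ = [[124, −192], [96, −68]]

[[124, −192], [96, −68]]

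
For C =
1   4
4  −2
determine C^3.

[[1, 76], [76, −56]]

C^2 = [[17, −4], [−4, 20]]
C^3 = [[1, 76], [76, −56]]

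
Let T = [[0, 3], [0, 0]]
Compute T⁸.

T is strictly triangular, hence nilpotent: T² = 0, so T⁸ = 0.

[[0, 0], [0, 0]]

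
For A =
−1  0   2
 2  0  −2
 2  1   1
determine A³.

A² = [[5, 2, 0], [−6, −2, 2], [2, 1, 3]]
A³ = [[−1, 0, 6], [6, 2, −6], [6, 3, 5]]

[[−1, 0, 6], [6, 2, −6], [6, 3, 5]]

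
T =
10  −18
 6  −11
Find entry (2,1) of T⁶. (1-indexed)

tr T = −1 and det T = −2, so the characteristic polynomial is λ² − (−1)λ + (−2) with roots 1 and −2.
Eigenvectors give P = [[−2, −3], [−1, −2]] with P⁻¹ = [[−2, 3], [1, −2]], and T = P·diag(1, −2)·P⁻¹.
Then T⁶ = P·diag(1, 64)·P⁻¹ = [[−2, −192], [−1, −128]] · [[−2, 3], [1, −2]] = [[−188, 378], [−126, 253]].

−126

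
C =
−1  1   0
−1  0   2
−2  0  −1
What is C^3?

[[−3, 0, −4], [8, −3, 0], [−4, 4, −5]]

C^2 = [[0, −1, 2], [−3, −1, −2], [4, −2, 1]]
C^3 = [[−3, 0, −4], [8, −3, 0], [−4, 4, −5]]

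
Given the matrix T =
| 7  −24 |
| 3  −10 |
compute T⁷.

tr T = −3 and det T = 2, so the characteristic polynomial is λ² − (−3)λ + (2) with roots −1 and −2.
Eigenvectors give P = [[−3, 8], [−1, 3]] with P⁻¹ = [[−3, 8], [−1, 3]], and T = P·diag(−1, −2)·P⁻¹.
Then T⁷ = P·diag(−1, −128)·P⁻¹ = [[3, −1024], [1, −384]] · [[−3, 8], [−1, 3]] = [[1015, −3048], [381, −1144]].

[[1015, −3048], [381, −1144]]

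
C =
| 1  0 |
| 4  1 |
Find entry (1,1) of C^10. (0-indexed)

1

C = I + N where N = [[0, 0], [4, 0]] is strictly lower-triangular, so N^2 = 0.
(I + N)^10 = I + 10·N = [[1, 0], [40, 1]].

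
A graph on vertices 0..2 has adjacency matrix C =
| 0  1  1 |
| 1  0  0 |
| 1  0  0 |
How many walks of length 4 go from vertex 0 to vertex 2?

0

The number of length-4 walks from vertex 0 to vertex 2 is entry (0,2) of C⁴, where C is the adjacency matrix.
C² = [[2, 0, 0], [0, 1, 1], [0, 1, 1]]
C³ = [[0, 2, 2], [2, 0, 0], [2, 0, 0]]
C⁴ = [[4, 0, 0], [0, 2, 2], [0, 2, 2]]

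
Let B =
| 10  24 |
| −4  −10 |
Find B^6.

[[64, 0], [0, 64]]

tr B = 0 and det B = −4, so the characteristic polynomial is λ² − (0)λ + (−4) with roots 2 and −2.
Eigenvectors give P = [[3, −2], [−1, 1]] with P⁻¹ = [[1, 2], [1, 3]], and B = P·diag(2, −2)·P⁻¹.
Then B^6 = P·diag(64, 64)·P⁻¹ = [[192, −128], [−64, 64]] · [[1, 2], [1, 3]] = [[64, 0], [0, 64]].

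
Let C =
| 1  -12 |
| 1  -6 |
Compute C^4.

[[-179, 780], [-65, 276]]

tr C = -5 and det C = 6, so the characteristic polynomial is λ² − (-5)λ + (6) with roots -3 and -2.
Eigenvectors give P = [[3, 4], [1, 1]] with P⁻¹ = [[-1, 4], [1, -3]], and C = P·diag(-3, -2)·P⁻¹.
Then C^4 = P·diag(81, 16)·P⁻¹ = [[243, 64], [81, 16]] · [[-1, 4], [1, -3]] = [[-179, 780], [-65, 276]].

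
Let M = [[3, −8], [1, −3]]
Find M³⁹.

[[3, −8], [1, −3]]

M² = I (check: tr M = 0 and det M = −1), so M³⁹ = M since 39 is odd.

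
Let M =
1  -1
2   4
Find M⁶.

[[-601, -665], [1330, 1394]]

tr M = 5 and det M = 6, so the characteristic polynomial is λ² − (5)λ + (6) with roots 2 and 3.
Eigenvectors give P = [[1, 1], [-1, -2]] with P⁻¹ = [[2, 1], [-1, -1]], and M = P·diag(2, 3)·P⁻¹.
Then M⁶ = P·diag(64, 729)·P⁻¹ = [[64, 729], [-64, -1458]] · [[2, 1], [-1, -1]] = [[-601, -665], [1330, 1394]].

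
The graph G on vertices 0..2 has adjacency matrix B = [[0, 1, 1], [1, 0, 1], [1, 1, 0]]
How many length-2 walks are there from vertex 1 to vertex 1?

2

The number of length-2 walks from vertex 1 to vertex 1 is entry (1,1) of B², where B is the adjacency matrix.
B² = [[2, 1, 1], [1, 2, 1], [1, 1, 2]]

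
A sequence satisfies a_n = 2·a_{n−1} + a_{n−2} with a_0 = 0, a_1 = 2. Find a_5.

With companion matrix Q = [[2, 1], [1, 0]], [a_n, a_{n−1}]ᵀ = Q·[a_{n−1}, a_{n−2}]ᵀ, so [a_5, a_4]ᵀ = Q⁴·[a_1, a_0]ᵀ.
Q⁴ = [[29, 12], [12, 5]], giving [a_5, a_4]ᵀ = [[58], [24]].

58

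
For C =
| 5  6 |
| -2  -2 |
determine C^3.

tr C = 3 and det C = 2, so the characteristic polynomial is λ² − (3)λ + (2) with roots 2 and 1.
Eigenvectors give P = [[2, 3], [-1, -2]] with P⁻¹ = [[2, 3], [-1, -2]], and C = P·diag(2, 1)·P⁻¹.
Then C^3 = P·diag(8, 1)·P⁻¹ = [[16, 3], [-8, -2]] · [[2, 3], [-1, -2]] = [[29, 42], [-14, -20]].

[[29, 42], [-14, -20]]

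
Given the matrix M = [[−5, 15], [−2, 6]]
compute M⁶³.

[[−5, 15], [−2, 6]]

M² = M (a projection; rank 1, trace 1), so M⁶³ = M.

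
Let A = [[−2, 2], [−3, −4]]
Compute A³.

A² = [[−2, −12], [18, 10]]
A³ = [[40, 44], [−66, −4]]

[[40, 44], [−66, −4]]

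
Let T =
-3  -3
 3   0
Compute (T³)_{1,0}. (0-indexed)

0

T² = [[0, 9], [-9, -9]]
T³ = [[27, 0], [0, 27]]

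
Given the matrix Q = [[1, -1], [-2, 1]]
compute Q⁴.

Q² = [[3, -2], [-4, 3]]
Q³ = [[7, -5], [-10, 7]]
Q⁴ = [[17, -12], [-24, 17]]

[[17, -12], [-24, 17]]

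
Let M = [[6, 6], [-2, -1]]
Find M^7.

tr M = 5 and det M = 6, so the characteristic polynomial is λ² − (5)λ + (6) with roots 2 and 3.
Eigenvectors give P = [[-3, -2], [2, 1]] with P⁻¹ = [[1, 2], [-2, -3]], and M = P·diag(2, 3)·P⁻¹.
Then M^7 = P·diag(128, 2187)·P⁻¹ = [[-384, -4374], [256, 2187]] · [[1, 2], [-2, -3]] = [[8364, 12354], [-4118, -6049]].

[[8364, 12354], [-4118, -6049]]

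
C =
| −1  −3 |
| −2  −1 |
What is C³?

C² = [[7, 6], [4, 7]]
C³ = [[−19, −27], [−18, −19]]

[[−19, −27], [−18, −19]]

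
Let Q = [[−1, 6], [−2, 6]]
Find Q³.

[[−49, 114], [−38, 84]]

tr Q = 5 and det Q = 6, so the characteristic polynomial is λ² − (5)λ + (6) with roots 3 and 2.
Eigenvectors give P = [[−3, −2], [−2, −1]] with P⁻¹ = [[1, −2], [−2, 3]], and Q = P·diag(3, 2)·P⁻¹.
Then Q³ = P·diag(27, 8)·P⁻¹ = [[−81, −16], [−54, −8]] · [[1, −2], [−2, 3]] = [[−49, 114], [−38, 84]].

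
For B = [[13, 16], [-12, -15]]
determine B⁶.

tr B = -2 and det B = -3, so the characteristic polynomial is λ² − (-2)λ + (-3) with roots 1 and -3.
Eigenvectors give P = [[4, 1], [-3, -1]] with P⁻¹ = [[1, 1], [-3, -4]], and B = P·diag(1, -3)·P⁻¹.
Then B⁶ = P·diag(1, 729)·P⁻¹ = [[4, 729], [-3, -729]] · [[1, 1], [-3, -4]] = [[-2183, -2912], [2184, 2913]].

[[-2183, -2912], [2184, 2913]]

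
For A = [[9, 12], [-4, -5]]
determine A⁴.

[[321, 480], [-160, -239]]

tr A = 4 and det A = 3, so the characteristic polynomial is λ² − (4)λ + (3) with roots 1 and 3.
Eigenvectors give P = [[3, -2], [-2, 1]] with P⁻¹ = [[-1, -2], [-2, -3]], and A = P·diag(1, 3)·P⁻¹.
Then A⁴ = P·diag(1, 81)·P⁻¹ = [[3, -162], [-2, 81]] · [[-1, -2], [-2, -3]] = [[321, 480], [-160, -239]].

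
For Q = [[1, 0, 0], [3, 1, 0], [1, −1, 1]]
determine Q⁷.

Q = I + N where N = [[0, 0, 0], [3, 0, 0], [1, −1, 0]] is strictly lower-triangular, so N³ = 0.
(I + N)⁷ = I + 7·N + 21·N² = [[1, 0, 0], [21, 1, 0], [−56, −7, 1]].

[[1, 0, 0], [21, 1, 0], [−56, −7, 1]]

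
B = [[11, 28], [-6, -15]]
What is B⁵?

[[1451, 3388], [-726, -1695]]

tr B = -4 and det B = 3, so the characteristic polynomial is λ² − (-4)λ + (3) with roots -1 and -3.
Eigenvectors give P = [[-7, 2], [3, -1]] with P⁻¹ = [[-1, -2], [-3, -7]], and B = P·diag(-1, -3)·P⁻¹.
Then B⁵ = P·diag(-1, -243)·P⁻¹ = [[7, -486], [-3, 243]] · [[-1, -2], [-3, -7]] = [[1451, 3388], [-726, -1695]].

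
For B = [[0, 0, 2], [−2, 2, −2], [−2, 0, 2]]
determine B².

[[−4, 0, 4], [0, 4, −12], [−4, 0, 0]]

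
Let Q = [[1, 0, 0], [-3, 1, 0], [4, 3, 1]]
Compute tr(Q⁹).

3

Q = I + N where N = [[0, 0, 0], [-3, 0, 0], [4, 3, 0]] is strictly lower-triangular, so N³ = 0.
(I + N)⁹ = I + 9·N + 36·N² = [[1, 0, 0], [-27, 1, 0], [-288, 27, 1]].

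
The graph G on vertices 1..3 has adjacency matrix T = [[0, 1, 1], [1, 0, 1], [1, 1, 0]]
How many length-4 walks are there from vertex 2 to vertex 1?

The number of length-4 walks from vertex 2 to vertex 1 is entry (2,1) of T⁴, where T is the adjacency matrix.
T² = [[2, 1, 1], [1, 2, 1], [1, 1, 2]]
T³ = [[2, 3, 3], [3, 2, 3], [3, 3, 2]]
T⁴ = [[6, 5, 5], [5, 6, 5], [5, 5, 6]]

5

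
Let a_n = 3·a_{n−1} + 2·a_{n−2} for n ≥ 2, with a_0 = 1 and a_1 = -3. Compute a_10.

With companion matrix Q = [[3, 2], [1, 0]], [a_n, a_{n−1}]ᵀ = Q·[a_{n−1}, a_{n−2}]ᵀ, so [a_10, a_9]ᵀ = Q⁹·[a_1, a_0]ᵀ.
Q⁹ = [[79647, 44726], [22363, 12558]], giving [a_10, a_9]ᵀ = [[-194215], [-54531]].

-194215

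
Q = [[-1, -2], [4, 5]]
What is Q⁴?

tr Q = 4 and det Q = 3, so the characteristic polynomial is λ² − (4)λ + (3) with roots 3 and 1.
Eigenvectors give P = [[1, 1], [-2, -1]] with P⁻¹ = [[-1, -1], [2, 1]], and Q = P·diag(3, 1)·P⁻¹.
Then Q⁴ = P·diag(81, 1)·P⁻¹ = [[81, 1], [-162, -1]] · [[-1, -1], [2, 1]] = [[-79, -80], [160, 161]].

[[-79, -80], [160, 161]]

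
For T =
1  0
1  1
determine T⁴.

T = I + N where N = [[0, 0], [1, 0]] is strictly lower-triangular, so N² = 0.
(I + N)⁴ = I + 4·N = [[1, 0], [4, 1]].

[[1, 0], [4, 1]]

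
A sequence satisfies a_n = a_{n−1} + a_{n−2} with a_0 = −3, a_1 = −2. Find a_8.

With companion matrix C = [[1, 1], [1, 0]], [a_n, a_{n−1}]ᵀ = C·[a_{n−1}, a_{n−2}]ᵀ, so [a_8, a_7]ᵀ = C⁷·[a_1, a_0]ᵀ.
C⁷ = [[21, 13], [13, 8]], giving [a_8, a_7]ᵀ = [[−81], [−50]].

−81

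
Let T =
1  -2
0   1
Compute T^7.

T = I + N where N = [[0, -2], [0, 0]] is strictly upper-triangular, so N^2 = 0.
(I + N)^7 = I + 7·N = [[1, -14], [0, 1]].

[[1, -14], [0, 1]]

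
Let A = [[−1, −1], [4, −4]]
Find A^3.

A^2 = [[−3, 5], [−20, 12]]
A^3 = [[23, −17], [68, −28]]

[[23, −17], [68, −28]]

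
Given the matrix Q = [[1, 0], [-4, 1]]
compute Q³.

Q = I + N where N = [[0, 0], [-4, 0]] is strictly lower-triangular, so N² = 0.
(I + N)³ = I + 3·N = [[1, 0], [-12, 1]].

[[1, 0], [-12, 1]]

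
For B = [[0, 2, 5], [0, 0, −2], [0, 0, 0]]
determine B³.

B is strictly triangular, hence nilpotent: B³ = 0, so B³ = 0.

[[0, 0, 0], [0, 0, 0], [0, 0, 0]]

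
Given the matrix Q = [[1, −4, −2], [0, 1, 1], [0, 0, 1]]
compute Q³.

Q = I + N where N = [[0, −4, −2], [0, 0, 1], [0, 0, 0]] is strictly upper-triangular, so N³ = 0.
(I + N)³ = I + 3·N + 3·N² = [[1, −12, −18], [0, 1, 3], [0, 0, 1]].

[[1, −12, −18], [0, 1, 3], [0, 0, 1]]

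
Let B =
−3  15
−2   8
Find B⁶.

[[−3261, 9975], [−1330, 4054]]

tr B = 5 and det B = 6, so the characteristic polynomial is λ² − (5)λ + (6) with roots 2 and 3.
Eigenvectors give P = [[3, −5], [1, −2]] with P⁻¹ = [[2, −5], [1, −3]], and B = P·diag(2, 3)·P⁻¹.
Then B⁶ = P·diag(64, 729)·P⁻¹ = [[192, −3645], [64, −1458]] · [[2, −5], [1, −3]] = [[−3261, 9975], [−1330, 4054]].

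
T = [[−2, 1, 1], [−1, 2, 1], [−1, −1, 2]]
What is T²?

[[2, −1, 1], [−1, 2, 3], [1, −5, 2]]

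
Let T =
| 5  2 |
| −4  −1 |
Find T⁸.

[[13121, 6560], [−13120, −6559]]

tr T = 4 and det T = 3, so the characteristic polynomial is λ² − (4)λ + (3) with roots 3 and 1.
Eigenvectors give P = [[−1, −1], [1, 2]] with P⁻¹ = [[−2, −1], [1, 1]], and T = P·diag(3, 1)·P⁻¹.
Then T⁸ = P·diag(6561, 1)·P⁻¹ = [[−6561, −1], [6561, 2]] · [[−2, −1], [1, 1]] = [[13121, 6560], [−13120, −6559]].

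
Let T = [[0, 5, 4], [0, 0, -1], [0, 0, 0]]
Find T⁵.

T is strictly triangular, hence nilpotent: T³ = 0, so T⁵ = 0.

[[0, 0, 0], [0, 0, 0], [0, 0, 0]]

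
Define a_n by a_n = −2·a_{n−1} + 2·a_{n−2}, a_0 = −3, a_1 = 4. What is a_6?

−744

With companion matrix M = [[−2, 2], [1, 0]], [a_n, a_{n−1}]ᵀ = M·[a_{n−1}, a_{n−2}]ᵀ, so [a_6, a_5]ᵀ = M⁵·[a_1, a_0]ᵀ.
M⁵ = [[−120, 88], [44, −32]], giving [a_6, a_5]ᵀ = [[−744], [272]].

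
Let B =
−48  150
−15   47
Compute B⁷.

[[−23022, 69450], [−6945, 20963]]

tr B = −1 and det B = −6, so the characteristic polynomial is λ² − (−1)λ + (−6) with roots 2 and −3.
Eigenvectors give P = [[3, 10], [1, 3]] with P⁻¹ = [[−3, 10], [1, −3]], and B = P·diag(2, −3)·P⁻¹.
Then B⁷ = P·diag(128, −2187)·P⁻¹ = [[384, −21870], [128, −6561]] · [[−3, 10], [1, −3]] = [[−23022, 69450], [−6945, 20963]].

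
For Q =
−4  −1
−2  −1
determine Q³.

[[−82, −23], [−46, −13]]

Q² = [[18, 5], [10, 3]]
Q³ = [[−82, −23], [−46, −13]]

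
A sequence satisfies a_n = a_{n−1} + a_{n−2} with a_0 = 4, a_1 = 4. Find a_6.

With companion matrix T = [[1, 1], [1, 0]], [a_n, a_{n−1}]ᵀ = T·[a_{n−1}, a_{n−2}]ᵀ, so [a_6, a_5]ᵀ = T^5·[a_1, a_0]ᵀ.
T^5 = [[8, 5], [5, 3]], giving [a_6, a_5]ᵀ = [[52], [32]].

52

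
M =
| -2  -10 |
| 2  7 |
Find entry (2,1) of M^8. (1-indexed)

12610

tr M = 5 and det M = 6, so the characteristic polynomial is λ² − (5)λ + (6) with roots 3 and 2.
Eigenvectors give P = [[-2, 5], [1, -2]] with P⁻¹ = [[2, 5], [1, 2]], and M = P·diag(3, 2)·P⁻¹.
Then M^8 = P·diag(6561, 256)·P⁻¹ = [[-13122, 1280], [6561, -512]] · [[2, 5], [1, 2]] = [[-24964, -63050], [12610, 31781]].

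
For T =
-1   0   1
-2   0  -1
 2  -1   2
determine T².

[[3, -1, 1], [0, 1, -4], [4, -2, 7]]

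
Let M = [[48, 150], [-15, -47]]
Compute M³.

[[342, 1050], [-105, -323]]

tr M = 1 and det M = -6, so the characteristic polynomial is λ² − (1)λ + (-6) with roots -2 and 3.
Eigenvectors give P = [[-3, 10], [1, -3]] with P⁻¹ = [[3, 10], [1, 3]], and M = P·diag(-2, 3)·P⁻¹.
Then M³ = P·diag(-8, 27)·P⁻¹ = [[24, 270], [-8, -81]] · [[3, 10], [1, 3]] = [[342, 1050], [-105, -323]].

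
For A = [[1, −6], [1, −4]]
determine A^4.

tr A = −3 and det A = 2, so the characteristic polynomial is λ² − (−3)λ + (2) with roots −2 and −1.
Eigenvectors give P = [[2, −3], [1, −1]] with P⁻¹ = [[−1, 3], [−1, 2]], and A = P·diag(−2, −1)·P⁻¹.
Then A^4 = P·diag(16, 1)·P⁻¹ = [[32, −3], [16, −1]] · [[−1, 3], [−1, 2]] = [[−29, 90], [−15, 46]].

[[−29, 90], [−15, 46]]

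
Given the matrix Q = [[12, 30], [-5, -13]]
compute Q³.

tr Q = -1 and det Q = -6, so the characteristic polynomial is λ² − (-1)λ + (-6) with roots -3 and 2.
Eigenvectors give P = [[-2, -3], [1, 1]] with P⁻¹ = [[1, 3], [-1, -2]], and Q = P·diag(-3, 2)·P⁻¹.
Then Q³ = P·diag(-27, 8)·P⁻¹ = [[54, -24], [-27, 8]] · [[1, 3], [-1, -2]] = [[78, 210], [-35, -97]].

[[78, 210], [-35, -97]]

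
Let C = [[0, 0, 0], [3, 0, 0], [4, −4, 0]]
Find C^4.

C is strictly triangular, hence nilpotent: C^3 = 0, so C^4 = 0.

[[0, 0, 0], [0, 0, 0], [0, 0, 0]]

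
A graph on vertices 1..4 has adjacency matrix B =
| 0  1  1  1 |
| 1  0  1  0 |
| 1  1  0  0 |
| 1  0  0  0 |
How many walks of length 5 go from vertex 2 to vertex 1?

17

The number of length-5 walks from vertex 2 to vertex 1 is entry (2,1) of B⁵, where B is the adjacency matrix.
B² = [[3, 1, 1, 0], [1, 2, 1, 1], [1, 1, 2, 1], [0, 1, 1, 1]]
B³ = [[2, 4, 4, 3], [4, 2, 3, 1], [4, 3, 2, 1], [3, 1, 1, 0]]
B⁴ = [[11, 6, 6, 2], [6, 7, 6, 4], [6, 6, 7, 4], [2, 4, 4, 3]]
B⁵ = [[14, 17, 17, 11], [17, 12, 13, 6], [17, 13, 12, 6], [11, 6, 6, 2]]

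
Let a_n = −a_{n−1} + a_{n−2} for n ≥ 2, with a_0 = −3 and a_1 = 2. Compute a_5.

19

With companion matrix A = [[−1, 1], [1, 0]], [a_n, a_{n−1}]ᵀ = A·[a_{n−1}, a_{n−2}]ᵀ, so [a_5, a_4]ᵀ = A^4·[a_1, a_0]ᵀ.
A^4 = [[5, −3], [−3, 2]], giving [a_5, a_4]ᵀ = [[19], [−12]].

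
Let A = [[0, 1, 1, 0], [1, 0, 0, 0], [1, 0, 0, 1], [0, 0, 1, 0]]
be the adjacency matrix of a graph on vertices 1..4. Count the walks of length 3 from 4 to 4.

The number of length-3 walks from vertex 4 to vertex 4 is entry (4,4) of A³, where A is the adjacency matrix.
A² = [[2, 0, 0, 1], [0, 1, 1, 0], [0, 1, 2, 0], [1, 0, 0, 1]]
A³ = [[0, 2, 3, 0], [2, 0, 0, 1], [3, 0, 0, 2], [0, 1, 2, 0]]

0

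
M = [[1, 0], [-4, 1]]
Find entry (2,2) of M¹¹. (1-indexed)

1

M = I + N where N = [[0, 0], [-4, 0]] is strictly lower-triangular, so N² = 0.
(I + N)¹¹ = I + 11·N = [[1, 0], [-44, 1]].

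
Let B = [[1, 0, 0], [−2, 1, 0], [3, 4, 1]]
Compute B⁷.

[[1, 0, 0], [−14, 1, 0], [−147, 28, 1]]

B = I + N where N = [[0, 0, 0], [−2, 0, 0], [3, 4, 0]] is strictly lower-triangular, so N³ = 0.
(I + N)⁷ = I + 7·N + 21·N² = [[1, 0, 0], [−14, 1, 0], [−147, 28, 1]].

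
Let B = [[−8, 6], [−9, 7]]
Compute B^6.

[[190, −126], [189, −125]]

tr B = −1 and det B = −2, so the characteristic polynomial is λ² − (−1)λ + (−2) with roots −2 and 1.
Eigenvectors give P = [[−1, −2], [−1, −3]] with P⁻¹ = [[−3, 2], [1, −1]], and B = P·diag(−2, 1)·P⁻¹.
Then B^6 = P·diag(64, 1)·P⁻¹ = [[−64, −2], [−64, −3]] · [[−3, 2], [1, −1]] = [[190, −126], [189, −125]].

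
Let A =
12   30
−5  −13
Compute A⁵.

[[582, 1650], [−275, −793]]

tr A = −1 and det A = −6, so the characteristic polynomial is λ² − (−1)λ + (−6) with roots 2 and −3.
Eigenvectors give P = [[−3, −2], [1, 1]] with P⁻¹ = [[−1, −2], [1, 3]], and A = P·diag(2, −3)·P⁻¹.
Then A⁵ = P·diag(32, −243)·P⁻¹ = [[−96, 486], [32, −243]] · [[−1, −2], [1, 3]] = [[582, 1650], [−275, −793]].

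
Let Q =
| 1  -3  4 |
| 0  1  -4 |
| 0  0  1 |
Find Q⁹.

Q = I + N where N = [[0, -3, 4], [0, 0, -4], [0, 0, 0]] is strictly upper-triangular, so N³ = 0.
(I + N)⁹ = I + 9·N + 36·N² = [[1, -27, 468], [0, 1, -36], [0, 0, 1]].

[[1, -27, 468], [0, 1, -36], [0, 0, 1]]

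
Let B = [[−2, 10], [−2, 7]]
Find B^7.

tr B = 5 and det B = 6, so the characteristic polynomial is λ² − (5)λ + (6) with roots 2 and 3.
Eigenvectors give P = [[5, −2], [2, −1]] with P⁻¹ = [[1, −2], [2, −5]], and B = P·diag(2, 3)·P⁻¹.
Then B^7 = P·diag(128, 2187)·P⁻¹ = [[640, −4374], [256, −2187]] · [[1, −2], [2, −5]] = [[−8108, 20590], [−4118, 10423]].

[[−8108, 20590], [−4118, 10423]]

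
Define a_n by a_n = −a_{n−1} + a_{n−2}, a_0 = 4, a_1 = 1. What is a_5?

−7

With companion matrix T = [[−1, 1], [1, 0]], [a_n, a_{n−1}]ᵀ = T·[a_{n−1}, a_{n−2}]ᵀ, so [a_5, a_4]ᵀ = T⁴·[a_1, a_0]ᵀ.
T⁴ = [[5, −3], [−3, 2]], giving [a_5, a_4]ᵀ = [[−7], [5]].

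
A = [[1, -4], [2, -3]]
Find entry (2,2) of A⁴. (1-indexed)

A² = [[-7, 8], [-4, 1]]
A³ = [[9, 4], [-2, 13]]
A⁴ = [[17, -48], [24, -31]]

-31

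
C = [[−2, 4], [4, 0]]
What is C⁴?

[[464, −288], [−288, 320]]

C² = [[20, −8], [−8, 16]]
C³ = [[−72, 80], [80, −32]]
C⁴ = [[464, −288], [−288, 320]]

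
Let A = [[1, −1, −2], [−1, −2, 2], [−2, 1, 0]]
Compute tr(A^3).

A^2 = [[6, −1, −4], [−3, 7, −2], [−3, 0, 6]]
A^3 = [[15, −8, −14], [−6, −13, 20], [−15, 9, 6]]

8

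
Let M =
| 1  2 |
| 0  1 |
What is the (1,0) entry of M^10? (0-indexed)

M = I + N where N = [[0, 2], [0, 0]] is strictly upper-triangular, so N^2 = 0.
(I + N)^10 = I + 10·N = [[1, 20], [0, 1]].

0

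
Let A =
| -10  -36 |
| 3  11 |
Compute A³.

tr A = 1 and det A = -2, so the characteristic polynomial is λ² − (1)λ + (-2) with roots 2 and -1.
Eigenvectors give P = [[3, -4], [-1, 1]] with P⁻¹ = [[-1, -4], [-1, -3]], and A = P·diag(2, -1)·P⁻¹.
Then A³ = P·diag(8, -1)·P⁻¹ = [[24, 4], [-8, -1]] · [[-1, -4], [-1, -3]] = [[-28, -108], [9, 35]].

[[-28, -108], [9, 35]]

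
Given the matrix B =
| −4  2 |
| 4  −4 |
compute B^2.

[[24, −16], [−32, 24]]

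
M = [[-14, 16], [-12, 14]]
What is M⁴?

[[16, 0], [0, 16]]

tr M = 0 and det M = -4, so the characteristic polynomial is λ² − (0)λ + (-4) with roots -2 and 2.
Eigenvectors give P = [[4, 1], [3, 1]] with P⁻¹ = [[1, -1], [-3, 4]], and M = P·diag(-2, 2)·P⁻¹.
Then M⁴ = P·diag(16, 16)·P⁻¹ = [[64, 16], [48, 16]] · [[1, -1], [-3, 4]] = [[16, 0], [0, 16]].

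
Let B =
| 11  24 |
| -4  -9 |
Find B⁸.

tr B = 2 and det B = -3, so the characteristic polynomial is λ² − (2)λ + (-3) with roots 3 and -1.
Eigenvectors give P = [[-3, -2], [1, 1]] with P⁻¹ = [[-1, -2], [1, 3]], and B = P·diag(3, -1)·P⁻¹.
Then B⁸ = P·diag(6561, 1)·P⁻¹ = [[-19683, -2], [6561, 1]] · [[-1, -2], [1, 3]] = [[19681, 39360], [-6560, -13119]].

[[19681, 39360], [-6560, -13119]]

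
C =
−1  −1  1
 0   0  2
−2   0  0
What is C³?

C² = [[−1, 1, −3], [−4, 0, 0], [2, 2, −2]]
C³ = [[7, 1, 1], [4, 4, −4], [2, −2, 6]]

[[7, 1, 1], [4, 4, −4], [2, −2, 6]]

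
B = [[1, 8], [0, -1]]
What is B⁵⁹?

[[1, 8], [0, -1]]

B² = I (check: tr B = 0 and det B = -1), so B⁵⁹ = B since 59 is odd.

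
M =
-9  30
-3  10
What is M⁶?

[[-9, 30], [-3, 10]]

M² = M (a projection; rank 1, trace 1), so M⁶ = M.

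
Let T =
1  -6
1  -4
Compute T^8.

[[-509, 1530], [-255, 766]]

tr T = -3 and det T = 2, so the characteristic polynomial is λ² − (-3)λ + (2) with roots -1 and -2.
Eigenvectors give P = [[3, -2], [1, -1]] with P⁻¹ = [[1, -2], [1, -3]], and T = P·diag(-1, -2)·P⁻¹.
Then T^8 = P·diag(1, 256)·P⁻¹ = [[3, -512], [1, -256]] · [[1, -2], [1, -3]] = [[-509, 1530], [-255, 766]].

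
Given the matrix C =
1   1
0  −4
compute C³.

C² = [[1, −3], [0, 16]]
C³ = [[1, 13], [0, −64]]

[[1, 13], [0, −64]]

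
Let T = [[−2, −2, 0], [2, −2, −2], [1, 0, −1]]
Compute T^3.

T^2 = [[0, 8, 4], [−10, 0, 6], [−3, −2, 1]]
T^3 = [[20, −16, −20], [26, 20, −6], [3, 10, 3]]

[[20, −16, −20], [26, 20, −6], [3, 10, 3]]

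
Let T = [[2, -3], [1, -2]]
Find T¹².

[[1, 0], [0, 1]]

T² = I (check: tr T = 0 and det T = -1), so T¹² = I since 12 is even.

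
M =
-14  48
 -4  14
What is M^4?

tr M = 0 and det M = -4, so the characteristic polynomial is λ² − (0)λ + (-4) with roots 2 and -2.
Eigenvectors give P = [[3, 4], [1, 1]] with P⁻¹ = [[-1, 4], [1, -3]], and M = P·diag(2, -2)·P⁻¹.
Then M^4 = P·diag(16, 16)·P⁻¹ = [[48, 64], [16, 16]] · [[-1, 4], [1, -3]] = [[16, 0], [0, 16]].

[[16, 0], [0, 16]]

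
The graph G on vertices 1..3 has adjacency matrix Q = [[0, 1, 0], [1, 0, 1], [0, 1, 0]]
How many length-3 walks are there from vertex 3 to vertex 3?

The number of length-3 walks from vertex 3 to vertex 3 is entry (3,3) of Q^3, where Q is the adjacency matrix.
Q^2 = [[1, 0, 1], [0, 2, 0], [1, 0, 1]]
Q^3 = [[0, 2, 0], [2, 0, 2], [0, 2, 0]]

0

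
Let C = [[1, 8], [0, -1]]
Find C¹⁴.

C² = I (check: tr C = 0 and det C = -1), so C¹⁴ = I since 14 is even.

[[1, 0], [0, 1]]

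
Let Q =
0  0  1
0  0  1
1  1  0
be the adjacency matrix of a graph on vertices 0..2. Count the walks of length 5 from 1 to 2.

The number of length-5 walks from vertex 1 to vertex 2 is entry (1,2) of Q^5, where Q is the adjacency matrix.
Q^2 = [[1, 1, 0], [1, 1, 0], [0, 0, 2]]
Q^3 = [[0, 0, 2], [0, 0, 2], [2, 2, 0]]
Q^4 = [[2, 2, 0], [2, 2, 0], [0, 0, 4]]
Q^5 = [[0, 0, 4], [0, 0, 4], [4, 4, 0]]

4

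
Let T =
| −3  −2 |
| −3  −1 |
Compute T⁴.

T² = [[15, 8], [12, 7]]
T³ = [[−69, −38], [−57, −31]]
T⁴ = [[321, 176], [264, 145]]

[[321, 176], [264, 145]]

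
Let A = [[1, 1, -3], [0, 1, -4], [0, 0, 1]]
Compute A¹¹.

A = I + N where N = [[0, 1, -3], [0, 0, -4], [0, 0, 0]] is strictly upper-triangular, so N³ = 0.
(I + N)¹¹ = I + 11·N + 55·N² = [[1, 11, -253], [0, 1, -44], [0, 0, 1]].

[[1, 11, -253], [0, 1, -44], [0, 0, 1]]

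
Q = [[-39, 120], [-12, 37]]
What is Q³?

tr Q = -2 and det Q = -3, so the characteristic polynomial is λ² − (-2)λ + (-3) with roots 1 and -3.
Eigenvectors give P = [[3, 10], [1, 3]] with P⁻¹ = [[-3, 10], [1, -3]], and Q = P·diag(1, -3)·P⁻¹.
Then Q³ = P·diag(1, -27)·P⁻¹ = [[3, -270], [1, -81]] · [[-3, 10], [1, -3]] = [[-279, 840], [-84, 253]].

[[-279, 840], [-84, 253]]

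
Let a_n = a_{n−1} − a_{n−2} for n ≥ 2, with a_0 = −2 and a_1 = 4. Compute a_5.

With companion matrix M = [[1, −1], [1, 0]], [a_n, a_{n−1}]ᵀ = M·[a_{n−1}, a_{n−2}]ᵀ, so [a_5, a_4]ᵀ = M^4·[a_1, a_0]ᵀ.
M^4 = [[−1, 1], [−1, 0]], giving [a_5, a_4]ᵀ = [[−6], [−4]].

−6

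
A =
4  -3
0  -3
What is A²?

[[16, -3], [0, 9]]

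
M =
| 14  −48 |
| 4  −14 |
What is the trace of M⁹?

tr M = 0 and det M = −4, so the characteristic polynomial is λ² − (0)λ + (−4) with roots −2 and 2.
Eigenvectors give P = [[3, 4], [1, 1]] with P⁻¹ = [[−1, 4], [1, −3]], and M = P·diag(−2, 2)·P⁻¹.
Then M⁹ = P·diag(−512, 512)·P⁻¹ = [[−1536, 2048], [−512, 512]] · [[−1, 4], [1, −3]] = [[3584, −12288], [1024, −3584]].

0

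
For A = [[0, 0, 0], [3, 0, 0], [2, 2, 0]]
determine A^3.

[[0, 0, 0], [0, 0, 0], [0, 0, 0]]

A is strictly triangular, hence nilpotent: A^3 = 0, so A^3 = 0.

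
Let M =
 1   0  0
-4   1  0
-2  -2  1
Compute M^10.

[[1, 0, 0], [-40, 1, 0], [340, -20, 1]]

M = I + N where N = [[0, 0, 0], [-4, 0, 0], [-2, -2, 0]] is strictly lower-triangular, so N^3 = 0.
(I + N)^10 = I + 10·N + 45·N^2 = [[1, 0, 0], [-40, 1, 0], [340, -20, 1]].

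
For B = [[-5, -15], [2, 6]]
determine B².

[[-5, -15], [2, 6]]

B² = B (a projection; rank 1, trace 1), so B² = B.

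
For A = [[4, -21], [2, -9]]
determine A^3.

tr A = -5 and det A = 6, so the characteristic polynomial is λ² − (-5)λ + (6) with roots -2 and -3.
Eigenvectors give P = [[7, 3], [2, 1]] with P⁻¹ = [[1, -3], [-2, 7]], and A = P·diag(-2, -3)·P⁻¹.
Then A^3 = P·diag(-8, -27)·P⁻¹ = [[-56, -81], [-16, -27]] · [[1, -3], [-2, 7]] = [[106, -399], [38, -141]].

[[106, -399], [38, -141]]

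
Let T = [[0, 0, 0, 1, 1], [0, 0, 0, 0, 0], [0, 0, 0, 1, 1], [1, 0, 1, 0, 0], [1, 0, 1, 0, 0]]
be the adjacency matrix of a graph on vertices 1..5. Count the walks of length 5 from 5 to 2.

0

The number of length-5 walks from vertex 5 to vertex 2 is entry (5,2) of T^5, where T is the adjacency matrix.
T^2 = [[2, 0, 2, 0, 0], [0, 0, 0, 0, 0], [2, 0, 2, 0, 0], [0, 0, 0, 2, 2], [0, 0, 0, 2, 2]]
T^3 = [[0, 0, 0, 4, 4], [0, 0, 0, 0, 0], [0, 0, 0, 4, 4], [4, 0, 4, 0, 0], [4, 0, 4, 0, 0]]
T^4 = [[8, 0, 8, 0, 0], [0, 0, 0, 0, 0], [8, 0, 8, 0, 0], [0, 0, 0, 8, 8], [0, 0, 0, 8, 8]]
T^5 = [[0, 0, 0, 16, 16], [0, 0, 0, 0, 0], [0, 0, 0, 16, 16], [16, 0, 16, 0, 0], [16, 0, 16, 0, 0]]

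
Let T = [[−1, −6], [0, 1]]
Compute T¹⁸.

T² = I (check: tr T = 0 and det T = −1), so T¹⁸ = I since 18 is even.

[[1, 0], [0, 1]]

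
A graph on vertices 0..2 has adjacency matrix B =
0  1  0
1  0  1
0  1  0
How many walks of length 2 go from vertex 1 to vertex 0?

The number of length-2 walks from vertex 1 to vertex 0 is entry (1,0) of B², where B is the adjacency matrix.
B² = [[1, 0, 1], [0, 2, 0], [1, 0, 1]]

0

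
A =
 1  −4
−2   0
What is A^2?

[[9, −4], [−2, 8]]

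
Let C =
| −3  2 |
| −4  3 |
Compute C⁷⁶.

[[1, 0], [0, 1]]

C² = I (check: tr C = 0 and det C = −1), so C⁷⁶ = I since 76 is even.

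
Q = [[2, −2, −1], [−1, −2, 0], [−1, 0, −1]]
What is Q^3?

[[15, −14, −6], [−7, −12, −1], [−6, −2, −1]]

Q^2 = [[7, 0, −1], [0, 6, 1], [−1, 2, 2]]
Q^3 = [[15, −14, −6], [−7, −12, −1], [−6, −2, −1]]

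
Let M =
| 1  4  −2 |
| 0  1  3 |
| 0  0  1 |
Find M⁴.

M = I + N where N = [[0, 4, −2], [0, 0, 3], [0, 0, 0]] is strictly upper-triangular, so N³ = 0.
(I + N)⁴ = I + 4·N + 6·N² = [[1, 16, 64], [0, 1, 12], [0, 0, 1]].

[[1, 16, 64], [0, 1, 12], [0, 0, 1]]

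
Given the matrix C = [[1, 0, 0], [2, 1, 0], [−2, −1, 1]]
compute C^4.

C = I + N where N = [[0, 0, 0], [2, 0, 0], [−2, −1, 0]] is strictly lower-triangular, so N^3 = 0.
(I + N)^4 = I + 4·N + 6·N^2 = [[1, 0, 0], [8, 1, 0], [−20, −4, 1]].

[[1, 0, 0], [8, 1, 0], [−20, −4, 1]]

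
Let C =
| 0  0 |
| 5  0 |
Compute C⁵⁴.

[[0, 0], [0, 0]]

C is strictly triangular, hence nilpotent: C² = 0, so C⁵⁴ = 0.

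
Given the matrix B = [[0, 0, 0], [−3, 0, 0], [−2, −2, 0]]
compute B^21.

B is strictly triangular, hence nilpotent: B^3 = 0, so B^21 = 0.

[[0, 0, 0], [0, 0, 0], [0, 0, 0]]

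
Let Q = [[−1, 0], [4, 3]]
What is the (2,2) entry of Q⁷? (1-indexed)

tr Q = 2 and det Q = −3, so the characteristic polynomial is λ² − (2)λ + (−3) with roots 3 and −1.
Eigenvectors give P = [[0, 1], [1, −1]] with P⁻¹ = [[1, 1], [1, 0]], and Q = P·diag(3, −1)·P⁻¹.
Then Q⁷ = P·diag(2187, −1)·P⁻¹ = [[0, −1], [2187, 1]] · [[1, 1], [1, 0]] = [[−1, 0], [2188, 2187]].

2187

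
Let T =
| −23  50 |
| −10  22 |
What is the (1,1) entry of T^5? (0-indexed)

1132

tr T = −1 and det T = −6, so the characteristic polynomial is λ² − (−1)λ + (−6) with roots 2 and −3.
Eigenvectors give P = [[2, 5], [1, 2]] with P⁻¹ = [[−2, 5], [1, −2]], and T = P·diag(2, −3)·P⁻¹.
Then T^5 = P·diag(32, −243)·P⁻¹ = [[64, −1215], [32, −486]] · [[−2, 5], [1, −2]] = [[−1343, 2750], [−550, 1132]].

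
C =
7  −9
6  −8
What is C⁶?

[[−125, 189], [−126, 190]]

tr C = −1 and det C = −2, so the characteristic polynomial is λ² − (−1)λ + (−2) with roots −2 and 1.
Eigenvectors give P = [[1, 3], [1, 2]] with P⁻¹ = [[−2, 3], [1, −1]], and C = P·diag(−2, 1)·P⁻¹.
Then C⁶ = P·diag(64, 1)·P⁻¹ = [[64, 3], [64, 2]] · [[−2, 3], [1, −1]] = [[−125, 189], [−126, 190]].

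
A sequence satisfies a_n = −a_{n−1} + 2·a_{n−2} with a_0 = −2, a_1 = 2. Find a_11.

2730

With companion matrix A = [[−1, 2], [1, 0]], [a_n, a_{n−1}]ᵀ = A·[a_{n−1}, a_{n−2}]ᵀ, so [a_11, a_10]ᵀ = A¹⁰·[a_1, a_0]ᵀ.
A¹⁰ = [[683, −682], [−341, 342]], giving [a_11, a_10]ᵀ = [[2730], [−1366]].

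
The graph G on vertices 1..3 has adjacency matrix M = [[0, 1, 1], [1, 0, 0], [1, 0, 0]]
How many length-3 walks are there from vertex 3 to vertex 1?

The number of length-3 walks from vertex 3 to vertex 1 is entry (3,1) of M^3, where M is the adjacency matrix.
M^2 = [[2, 0, 0], [0, 1, 1], [0, 1, 1]]
M^3 = [[0, 2, 2], [2, 0, 0], [2, 0, 0]]

2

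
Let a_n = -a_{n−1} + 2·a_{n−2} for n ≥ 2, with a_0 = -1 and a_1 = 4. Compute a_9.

With companion matrix Q = [[-1, 2], [1, 0]], [a_n, a_{n−1}]ᵀ = Q·[a_{n−1}, a_{n−2}]ᵀ, so [a_9, a_8]ᵀ = Q⁸·[a_1, a_0]ᵀ.
Q⁸ = [[171, -170], [-85, 86]], giving [a_9, a_8]ᵀ = [[854], [-426]].

854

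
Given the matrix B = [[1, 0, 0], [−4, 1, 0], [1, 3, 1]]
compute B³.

B = I + N where N = [[0, 0, 0], [−4, 0, 0], [1, 3, 0]] is strictly lower-triangular, so N³ = 0.
(I + N)³ = I + 3·N + 3·N² = [[1, 0, 0], [−12, 1, 0], [−33, 9, 1]].

[[1, 0, 0], [−12, 1, 0], [−33, 9, 1]]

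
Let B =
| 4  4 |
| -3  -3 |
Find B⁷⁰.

B² = B (a projection; rank 1, trace 1), so B⁷⁰ = B.

[[4, 4], [-3, -3]]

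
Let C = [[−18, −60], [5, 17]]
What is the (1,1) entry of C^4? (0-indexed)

−179

tr C = −1 and det C = −6, so the characteristic polynomial is λ² − (−1)λ + (−6) with roots −3 and 2.
Eigenvectors give P = [[4, −3], [−1, 1]] with P⁻¹ = [[1, 3], [1, 4]], and C = P·diag(−3, 2)·P⁻¹.
Then C^4 = P·diag(81, 16)·P⁻¹ = [[324, −48], [−81, 16]] · [[1, 3], [1, 4]] = [[276, 780], [−65, −179]].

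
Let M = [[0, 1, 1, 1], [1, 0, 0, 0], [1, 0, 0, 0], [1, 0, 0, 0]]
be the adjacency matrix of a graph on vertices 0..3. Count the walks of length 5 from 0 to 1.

The number of length-5 walks from vertex 0 to vertex 1 is entry (0,1) of M⁵, where M is the adjacency matrix.
M² = [[3, 0, 0, 0], [0, 1, 1, 1], [0, 1, 1, 1], [0, 1, 1, 1]]
M³ = [[0, 3, 3, 3], [3, 0, 0, 0], [3, 0, 0, 0], [3, 0, 0, 0]]
M⁴ = [[9, 0, 0, 0], [0, 3, 3, 3], [0, 3, 3, 3], [0, 3, 3, 3]]
M⁵ = [[0, 9, 9, 9], [9, 0, 0, 0], [9, 0, 0, 0], [9, 0, 0, 0]]

9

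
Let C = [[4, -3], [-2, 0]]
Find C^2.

[[22, -12], [-8, 6]]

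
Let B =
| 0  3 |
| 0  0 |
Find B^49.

B is strictly triangular, hence nilpotent: B^2 = 0, so B^49 = 0.

[[0, 0], [0, 0]]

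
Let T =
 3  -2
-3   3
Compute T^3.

[[81, -66], [-99, 81]]

T^2 = [[15, -12], [-18, 15]]
T^3 = [[81, -66], [-99, 81]]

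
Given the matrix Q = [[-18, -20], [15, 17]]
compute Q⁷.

[[-9132, -9260], [6945, 7073]]

tr Q = -1 and det Q = -6, so the characteristic polynomial is λ² − (-1)λ + (-6) with roots 2 and -3.
Eigenvectors give P = [[-1, 4], [1, -3]] with P⁻¹ = [[3, 4], [1, 1]], and Q = P·diag(2, -3)·P⁻¹.
Then Q⁷ = P·diag(128, -2187)·P⁻¹ = [[-128, -8748], [128, 6561]] · [[3, 4], [1, 1]] = [[-9132, -9260], [6945, 7073]].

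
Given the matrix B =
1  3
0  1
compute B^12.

[[1, 36], [0, 1]]

B = I + N where N = [[0, 3], [0, 0]] is strictly upper-triangular, so N^2 = 0.
(I + N)^12 = I + 12·N = [[1, 36], [0, 1]].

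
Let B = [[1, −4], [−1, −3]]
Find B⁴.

B² = [[5, 8], [2, 13]]
B³ = [[−3, −44], [−11, −47]]
B⁴ = [[41, 144], [36, 185]]

[[41, 144], [36, 185]]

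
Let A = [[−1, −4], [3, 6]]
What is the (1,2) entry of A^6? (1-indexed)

−2660

tr A = 5 and det A = 6, so the characteristic polynomial is λ² − (5)λ + (6) with roots 2 and 3.
Eigenvectors give P = [[4, −1], [−3, 1]] with P⁻¹ = [[1, 1], [3, 4]], and A = P·diag(2, 3)·P⁻¹.
Then A^6 = P·diag(64, 729)·P⁻¹ = [[256, −729], [−192, 729]] · [[1, 1], [3, 4]] = [[−1931, −2660], [1995, 2724]].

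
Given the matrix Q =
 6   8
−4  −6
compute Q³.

tr Q = 0 and det Q = −4, so the characteristic polynomial is λ² − (0)λ + (−4) with roots −2 and 2.
Eigenvectors give P = [[−1, −2], [1, 1]] with P⁻¹ = [[1, 2], [−1, −1]], and Q = P·diag(−2, 2)·P⁻¹.
Then Q³ = P·diag(−8, 8)·P⁻¹ = [[8, −16], [−8, 8]] · [[1, 2], [−1, −1]] = [[24, 32], [−16, −24]].

[[24, 32], [−16, −24]]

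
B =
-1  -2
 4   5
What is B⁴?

[[-79, -80], [160, 161]]

tr B = 4 and det B = 3, so the characteristic polynomial is λ² − (4)λ + (3) with roots 3 and 1.
Eigenvectors give P = [[-1, -1], [2, 1]] with P⁻¹ = [[1, 1], [-2, -1]], and B = P·diag(3, 1)·P⁻¹.
Then B⁴ = P·diag(81, 1)·P⁻¹ = [[-81, -1], [162, 1]] · [[1, 1], [-2, -1]] = [[-79, -80], [160, 161]].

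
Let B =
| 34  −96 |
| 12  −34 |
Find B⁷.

[[2176, −6144], [768, −2176]]

tr B = 0 and det B = −4, so the characteristic polynomial is λ² − (0)λ + (−4) with roots −2 and 2.
Eigenvectors give P = [[−8, 3], [−3, 1]] with P⁻¹ = [[1, −3], [3, −8]], and B = P·diag(−2, 2)·P⁻¹.
Then B⁷ = P·diag(−128, 128)·P⁻¹ = [[1024, 384], [384, 128]] · [[1, −3], [3, −8]] = [[2176, −6144], [768, −2176]].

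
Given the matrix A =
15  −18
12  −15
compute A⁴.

[[81, 0], [0, 81]]

tr A = 0 and det A = −9, so the characteristic polynomial is λ² − (0)λ + (−9) with roots −3 and 3.
Eigenvectors give P = [[1, 3], [1, 2]] with P⁻¹ = [[−2, 3], [1, −1]], and A = P·diag(−3, 3)·P⁻¹.
Then A⁴ = P·diag(81, 81)·P⁻¹ = [[81, 243], [81, 162]] · [[−2, 3], [1, −1]] = [[81, 0], [0, 81]].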